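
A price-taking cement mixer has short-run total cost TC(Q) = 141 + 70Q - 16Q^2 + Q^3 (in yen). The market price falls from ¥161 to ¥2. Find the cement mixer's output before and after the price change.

Output falls from 13 to 0 (the firm shuts down)

MC = 70 - 32Q + 3Q^2; the shutdown threshold is min AVC = ¥6 (at Q = 8).
At P = ¥161 ≥ min AVC, set P = MC on the rising branch: Q = 13.
At P = ¥2 < min AVC = ¥6, price no longer covers variable cost at any output, so the firm shuts down: Q = 0.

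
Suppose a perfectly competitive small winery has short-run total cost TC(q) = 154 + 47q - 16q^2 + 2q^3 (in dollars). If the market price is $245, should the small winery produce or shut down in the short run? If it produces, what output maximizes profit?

Produce at q = 9

Variable cost is VC = 47q - 16q^2 + 2q^3, so AVC = VC/q = 47 - 16q + 2q^2 and MC = dTC/dq = 47 - 32q + 6q^2.
AVC is minimized where dAVC/dq = -16 + 4q = 0, at q = 4; min AVC = 47 - 16·4 + 2·4^2 = $15.
Since P = $245 ≥ min AVC = $15, price covers variable cost and the firm should produce.
Solving P = MC: -198 - 32q + 6q^2 = 0 ⇒ q = -11/3 or 9. On the upward-sloping branch, q* = 9.
Check: AVC at q = 9 is $65 ≤ P, so revenue covers variable cost.
Profit = P·q − TC = 245·9 − 739 = $1466.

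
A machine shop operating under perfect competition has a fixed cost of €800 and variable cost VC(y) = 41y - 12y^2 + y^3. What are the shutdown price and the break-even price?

AVC = 41 - 12y + y^2; minimized at y = 6, giving min AVC = €5. That is the shutdown price.
ATC = 800/y + 41 - 12y + y^2. Setting dATC/dy = −800/y^2 − 12 + 2y = 0 gives y = 10 (since 2·10^3 − 12·10^2 = 800).
min ATC = 800/10 + 41 − 12·10 + 10^2 = €101. That is the break-even price.
For €5 ≤ P < €101 the firm produces at a loss; below €5 it shuts down.

Shutdown price = €5; break-even price = €101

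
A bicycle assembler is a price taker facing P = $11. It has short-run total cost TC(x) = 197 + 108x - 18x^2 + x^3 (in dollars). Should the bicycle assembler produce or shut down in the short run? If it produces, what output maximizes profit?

From TC, MC = TC'(x) = 108 - 36x + 3x^2 and AVC = VC/x = 108 - 18x + x^2.
AVC is minimized where dAVC/dx = -18 + 2x = 0, at x = 9; min AVC = 108 - 18·9 + 9^2 = $27.
Since P = $11 < min AVC = $27, price fails to cover variable cost at any output.
Shutting down limits the loss to fixed cost, $197.

Shut down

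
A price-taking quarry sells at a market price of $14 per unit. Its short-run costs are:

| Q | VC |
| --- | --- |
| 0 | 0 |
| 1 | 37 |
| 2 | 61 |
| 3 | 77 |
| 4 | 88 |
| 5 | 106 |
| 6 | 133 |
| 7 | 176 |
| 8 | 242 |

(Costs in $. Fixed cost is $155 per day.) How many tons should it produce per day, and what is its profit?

Q = 0 (shut down); profit = -$155

Tabulate TR − TC: Q=0: -155; Q=1: -178; Q=2: -188; Q=3: -190; Q=4: -187; Q=5: -191; Q=6: -204; Q=7: -233; Q=8: -285.
Profit is highest at Q = 0. Equivalently, the lowest AVC in the table is 106/5 ≈ $21.20 at Q = 5, and P = $14 falls below it — price never covers variable cost, so the firm shuts down and loses only its fixed cost.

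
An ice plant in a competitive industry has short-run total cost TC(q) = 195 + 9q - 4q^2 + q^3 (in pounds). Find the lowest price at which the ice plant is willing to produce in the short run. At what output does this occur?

The shutdown price is the minimum of AVC. VC = 9q - 4q^2 + q^3, so AVC = 9 - 4q + q^2.
At the minimum of AVC, MC = AVC. MC = 9 - 8q + 3q^2; setting MC = AVC gives 2q^2 - 4q = 0, so q = 2. min AVC = 5.
So the shutdown price is £5.

£5 per unit, at q = 2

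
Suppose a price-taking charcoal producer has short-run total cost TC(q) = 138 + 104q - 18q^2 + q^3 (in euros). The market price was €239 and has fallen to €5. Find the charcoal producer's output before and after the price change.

Output falls from 15 to 0 (the firm shuts down)

MC = 104 - 36q + 3q^2; the shutdown threshold is min AVC = €23 (at q = 9).
At P = €239 ≥ min AVC, set P = MC on the rising branch: q = 15.
At P = €5 < min AVC = €23, price no longer covers variable cost at any output, so the firm shuts down: q = 0.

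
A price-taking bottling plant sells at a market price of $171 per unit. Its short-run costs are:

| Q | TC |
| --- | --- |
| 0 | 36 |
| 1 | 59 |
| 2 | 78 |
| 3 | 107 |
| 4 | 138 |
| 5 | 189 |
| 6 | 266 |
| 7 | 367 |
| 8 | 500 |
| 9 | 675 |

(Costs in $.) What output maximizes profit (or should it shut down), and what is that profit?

Tabulate TR − TC: Q=0: -36; Q=1: 112; Q=2: 264; Q=3: 406; Q=4: 546; Q=5: 666; Q=6: 760; Q=7: 830; Q=8: 868; Q=9: 864.
Profit is maximized at Q = 8. AVC there is 464/8 = $58 ≤ P, so producing beats shutting down (which would give -$36).

Q = 8; profit = $868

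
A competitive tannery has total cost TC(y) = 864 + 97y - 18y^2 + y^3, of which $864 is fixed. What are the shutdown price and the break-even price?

Shutdown price = min AVC. AVC = 97 - 18y + y^2, with vertex at y = 9 and minimum $16.
ATC = 864/y + 97 - 18y + y^2. Setting dATC/dy = −864/y^2 − 18 + 2y = 0 gives y = 12 (since 2·12^3 − 18·12^2 = 864).
min ATC = 864/12 + 97 − 18·12 + 12^2 = $97. That is the break-even price.
For $16 ≤ P < $97 the firm produces at a loss; below $16 it shuts down.

Shutdown price = $16; break-even price = $97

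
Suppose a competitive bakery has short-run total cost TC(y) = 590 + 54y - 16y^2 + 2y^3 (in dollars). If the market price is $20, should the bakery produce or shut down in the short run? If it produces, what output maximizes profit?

From TC, MC = TC'(y) = 54 - 32y + 6y^2 and AVC = VC/y = 54 - 16y + 2y^2.
The AVC parabola has its vertex at y = 16/4 = 4, where AVC = 54 - 16·4 + 2·4^2 = $22.
P = $20 lies below min AVC = $22; no output level covers variable cost.
Best response: produce nothing and absorb the $590 fixed cost.

Shut down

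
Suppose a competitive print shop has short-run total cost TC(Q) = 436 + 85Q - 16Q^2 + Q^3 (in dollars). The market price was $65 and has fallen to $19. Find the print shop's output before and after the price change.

Output falls from 10 to 0 (the firm shuts down)

MC = 85 - 32Q + 3Q^2; the shutdown threshold is min AVC = $21 (at Q = 8).
At P = $65 ≥ min AVC, set P = MC on the rising branch: Q = 10.
At P = $19 < min AVC = $21, price no longer covers variable cost at any output, so the firm shuts down: Q = 0.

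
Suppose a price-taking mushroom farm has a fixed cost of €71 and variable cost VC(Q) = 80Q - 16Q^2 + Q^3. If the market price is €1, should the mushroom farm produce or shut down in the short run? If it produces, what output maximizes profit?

From TC, MC = TC'(Q) = 80 - 32Q + 3Q^2 and AVC = VC/Q = 80 - 16Q + Q^2.
The AVC parabola has its vertex at Q = 16/2 = 8, where AVC = 80 - 16·8 + 8^2 = €16.
P = €1 lies below min AVC = €16; no output level covers variable cost.
Shutting down limits the loss to fixed cost, €71.

Shut down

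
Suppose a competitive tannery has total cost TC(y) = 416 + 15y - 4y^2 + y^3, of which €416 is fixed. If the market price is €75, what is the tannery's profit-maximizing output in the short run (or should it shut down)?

From TC, MC = TC'(y) = 15 - 8y + 3y^2 and AVC = VC/y = 15 - 4y + y^2.
The AVC parabola has its vertex at y = 4/2 = 2, where AVC = 15 - 4·2 + 2^2 = €11.
P = €75 exceeds min AVC = €11, so the firm stays open.
Solving P = MC: -60 - 8y + 3y^2 = 0 ⇒ y = -10/3 or 6. On the upward-sloping branch, y* = 6.
Check: AVC at y = 6 is €27 ≤ P, so revenue covers variable cost.
Profit = P·y − TC = 75·6 − 578 = -€128, a loss, but smaller than the €416 fixed cost the firm would lose by shutting down.

Produce at y = 6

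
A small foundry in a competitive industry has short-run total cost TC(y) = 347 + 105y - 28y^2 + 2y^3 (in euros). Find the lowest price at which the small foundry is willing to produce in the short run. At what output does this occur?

€7 per unit, at y = 7

Short-run supply begins at min AVC. From VC = 105y - 28y^2 + 2y^3, AVC = 105 - 28y + 2y^2.
dAVC/dy = -28 + 4y = 0 gives y = 7. min AVC = 105 - 28·7 + 2·7^2 = 7.
So the shutdown price is €7.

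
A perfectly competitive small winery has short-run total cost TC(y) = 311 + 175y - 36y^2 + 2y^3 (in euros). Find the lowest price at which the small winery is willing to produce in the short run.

The firm shuts down when price falls below the minimum of average variable cost. AVC = VC/y = 175 - 36y + 2y^2.
At the minimum of AVC, MC = AVC. MC = 175 - 72y + 6y^2; setting MC = AVC gives 4y^2 - 36y = 0, so y = 9. min AVC = 13.
For P < €13 the firm produces nothing.

€13 per unit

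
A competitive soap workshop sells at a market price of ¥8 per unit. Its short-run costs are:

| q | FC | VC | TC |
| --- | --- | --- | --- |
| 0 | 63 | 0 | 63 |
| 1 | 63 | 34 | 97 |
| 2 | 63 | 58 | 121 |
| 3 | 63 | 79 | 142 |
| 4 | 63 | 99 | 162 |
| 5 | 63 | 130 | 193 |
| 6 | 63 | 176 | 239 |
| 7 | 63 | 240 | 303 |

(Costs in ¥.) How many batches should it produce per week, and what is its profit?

Tabulate TR − TC: q=0: -63; q=1: -89; q=2: -105; q=3: -118; q=4: -130; q=5: -153; q=6: -191; q=7: -247.
Profit is highest at q = 0. Equivalently, the lowest AVC in the table is 99/4 ≈ ¥24.75 at q = 4, and P = ¥8 falls below it — price never covers variable cost, so the firm shuts down and loses only its fixed cost.

q = 0 (shut down); profit = -¥63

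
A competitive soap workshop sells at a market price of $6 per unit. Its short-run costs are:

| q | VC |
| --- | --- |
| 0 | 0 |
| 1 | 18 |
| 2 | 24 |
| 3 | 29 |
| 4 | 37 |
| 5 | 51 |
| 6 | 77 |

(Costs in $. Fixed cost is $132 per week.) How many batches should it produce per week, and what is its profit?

Tabulate TR − TC: q=0: -132; q=1: -144; q=2: -144; q=3: -143; q=4: -145; q=5: -153; q=6: -173.
Profit is highest at q = 0. Equivalently, the lowest AVC in the table is 37/4 ≈ $9.25 at q = 4, and P = $6 falls below it — price never covers variable cost, so the firm shuts down and loses only its fixed cost.

q = 0 (shut down); profit = -$132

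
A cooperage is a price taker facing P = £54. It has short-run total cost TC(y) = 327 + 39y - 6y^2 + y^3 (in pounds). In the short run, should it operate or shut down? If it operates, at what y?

Produce at y = 5

From TC, MC = TC'(y) = 39 - 12y + 3y^2 and AVC = VC/y = 39 - 6y + y^2.
AVC is minimized where dAVC/dy = -6 + 2y = 0, at y = 3; min AVC = 39 - 6·3 + 3^2 = £30.
Since P = £54 ≥ min AVC = £30, price covers variable cost and the firm should produce.
Set P = MC: 54 = 39 - 12y + 3y^2 → -15 - 12y + 3y^2 = 0. The roots are y = -1 and y = 5; the profit-maximizing output is on the rising part of MC, so y* = 5.
Check: AVC at y = 5 is £34 ≤ P, so revenue covers variable cost.
Profit = P·y − TC = 54·5 − 497 = -£227, a loss, but smaller than the £327 fixed cost the firm would lose by shutting down.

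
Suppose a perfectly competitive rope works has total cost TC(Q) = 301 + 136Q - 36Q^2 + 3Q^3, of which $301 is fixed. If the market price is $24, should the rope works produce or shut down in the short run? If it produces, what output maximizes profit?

Variable cost is VC = 136Q - 36Q^2 + 3Q^3, so AVC = VC/Q = 136 - 36Q + 3Q^2 and MC = dTC/dQ = 136 - 72Q + 9Q^2.
AVC hits its minimum where MC = AVC, at Q = 6, giving min AVC = 136 - 36·6 + 3·6^2 = $28.
P = $24 lies below min AVC = $28; no output level covers variable cost.
The firm minimizes its loss by shutting down and losing only its fixed cost of $301.

Shut down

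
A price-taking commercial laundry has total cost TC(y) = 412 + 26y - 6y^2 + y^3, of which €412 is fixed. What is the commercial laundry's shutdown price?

€17 per unit

The shutdown price is the minimum of AVC. VC = 26y - 6y^2 + y^3, so AVC = 26 - 6y + y^2.
dAVC/dy = -6 + 2y = 0 gives y = 3. min AVC = 26 - 6·3 + 3^2 = 17.
So the shutdown price is €17.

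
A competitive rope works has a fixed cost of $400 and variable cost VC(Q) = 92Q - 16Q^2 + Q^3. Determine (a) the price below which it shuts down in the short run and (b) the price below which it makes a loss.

Shutdown price = $28; break-even price = $72

AVC = 92 - 16Q + Q^2; minimized at Q = 8, giving min AVC = $28. That is the shutdown price.
ATC = 400/Q + 92 - 16Q + Q^2. Setting dATC/dQ = −400/Q^2 − 16 + 2Q = 0 gives Q = 10 (since 2·10^3 − 16·10^2 = 400).
min ATC = 400/10 + 92 − 16·10 + 10^2 = $72. That is the break-even price.
Between these two prices the firm operates at a loss; above $72 it earns a profit.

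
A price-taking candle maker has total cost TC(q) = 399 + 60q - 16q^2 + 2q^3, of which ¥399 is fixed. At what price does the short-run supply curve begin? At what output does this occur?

The firm shuts down when price falls below the minimum of average variable cost. AVC = VC/q = 60 - 16q + 2q^2.
At the minimum of AVC, MC = AVC. MC = 60 - 32q + 6q^2; setting MC = AVC gives 4q^2 - 16q = 0, so q = 4. min AVC = 28.
So the shutdown price is ¥28.

¥28 per unit, at q = 4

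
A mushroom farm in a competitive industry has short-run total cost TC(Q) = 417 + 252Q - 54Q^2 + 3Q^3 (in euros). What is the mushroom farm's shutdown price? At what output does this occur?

Short-run supply begins at min AVC. From VC = 252Q - 54Q^2 + 3Q^3, AVC = 252 - 54Q + 3Q^2.
dAVC/dQ = -54 + 6Q = 0 gives Q = 9. min AVC = 252 - 54·9 + 3·9^2 = 9.
The firm shuts down for any P below €9.

€9 per unit, at Q = 9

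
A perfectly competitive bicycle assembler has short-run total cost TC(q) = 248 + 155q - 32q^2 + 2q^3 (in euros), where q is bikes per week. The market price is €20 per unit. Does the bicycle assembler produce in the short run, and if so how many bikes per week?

Shut down

Variable cost is VC = 155q - 32q^2 + 2q^3, so AVC = VC/q = 155 - 32q + 2q^2 and MC = dTC/dq = 155 - 64q + 6q^2.
AVC hits its minimum where MC = AVC, at q = 8, giving min AVC = 155 - 32·8 + 2·8^2 = €27.
With P < min AVC (€20 < €27), every unit sold adds to the loss.
The firm minimizes its loss by shutting down and losing only its fixed cost of €248.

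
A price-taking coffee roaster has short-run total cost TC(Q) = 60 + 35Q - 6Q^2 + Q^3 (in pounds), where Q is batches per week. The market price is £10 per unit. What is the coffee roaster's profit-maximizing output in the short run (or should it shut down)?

Shut down

From TC, MC = TC'(Q) = 35 - 12Q + 3Q^2 and AVC = VC/Q = 35 - 6Q + Q^2.
AVC is minimized where dAVC/dQ = -6 + 2Q = 0, at Q = 3; min AVC = 35 - 6·3 + 3^2 = £26.
Since P = £10 < min AVC = £26, price fails to cover variable cost at any output.
Best response: produce nothing and absorb the £60 fixed cost.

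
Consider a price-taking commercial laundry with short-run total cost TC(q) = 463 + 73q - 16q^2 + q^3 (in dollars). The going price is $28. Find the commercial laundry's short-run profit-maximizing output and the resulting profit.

AVC = 73 - 16q + q^2 has its minimum $9 at q = 8; price $28 clears that bar, so the firm operates.
With MC = 73 - 32q + 3q^2, P = MC on the upward-sloping part at q* = 9.
TR = 28·9 = 252. TC = 463 + 90 = 553. Profit = 252 − 553 = -$301.
That loss of $301 beats the $463 the firm would lose by shutting down; producing recovers $162 of fixed cost.

Profit = -$301 at q = 9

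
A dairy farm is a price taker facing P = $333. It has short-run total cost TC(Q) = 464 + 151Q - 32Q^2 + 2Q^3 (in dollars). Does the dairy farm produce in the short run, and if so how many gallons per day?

Produce at Q = 13

From TC, MC = TC'(Q) = 151 - 64Q + 6Q^2 and AVC = VC/Q = 151 - 32Q + 2Q^2.
AVC hits its minimum where MC = AVC, at Q = 8, giving min AVC = 151 - 32·8 + 2·8^2 = $23.
Since P = $333 ≥ min AVC = $23, price covers variable cost and the firm should produce.
P = MC gives -182 - 64Q + 6Q^2 = 0, with roots -7/3 and 13. Take the larger (rising MC): Q* = 13.
Check: AVC at Q = 13 is $73 ≤ P, so revenue covers variable cost.
Profit = P·Q − TC = 333·13 − 1413 = $2916.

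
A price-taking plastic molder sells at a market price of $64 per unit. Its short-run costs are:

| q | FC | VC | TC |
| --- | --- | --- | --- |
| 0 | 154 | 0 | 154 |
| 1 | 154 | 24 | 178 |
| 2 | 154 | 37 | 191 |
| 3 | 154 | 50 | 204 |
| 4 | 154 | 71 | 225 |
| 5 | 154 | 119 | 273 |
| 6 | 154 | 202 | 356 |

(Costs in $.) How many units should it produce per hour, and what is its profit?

Compute π = P·q − TC at each output: q=0: -154; q=1: -114; q=2: -63; q=3: -12; q=4: 31; q=5: 47; q=6: 28.
Profit is maximized at q = 5. AVC there is 119/5 = $23.80 ≤ P, so producing beats shutting down (which would give -$154).

q = 5; profit = $47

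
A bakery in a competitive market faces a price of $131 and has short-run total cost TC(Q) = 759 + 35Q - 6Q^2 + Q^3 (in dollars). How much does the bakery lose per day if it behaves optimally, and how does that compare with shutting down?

Profit = -$119 at Q = 8

AVC = 35 - 6Q + Q^2 has its minimum $26 at Q = 3; price $131 clears that bar, so the firm operates.
With MC = 35 - 12Q + 3Q^2, P = MC on the upward-sloping part at Q* = 8.
TR = 131·8 = 1048. TC = 759 + 408 = 1167. Profit = 1048 − 1167 = -$119.
That loss of $119 beats the $759 the firm would lose by shutting down; producing recovers $640 of fixed cost.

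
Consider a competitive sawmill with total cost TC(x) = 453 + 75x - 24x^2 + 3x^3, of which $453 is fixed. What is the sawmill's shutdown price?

$27 per unit

Short-run supply begins at min AVC. From VC = 75x - 24x^2 + 3x^3, AVC = 75 - 24x + 3x^2.
dAVC/dx = -24 + 6x = 0 gives x = 4. min AVC = 75 - 24·4 + 3·4^2 = 27.
The firm shuts down for any P below $27.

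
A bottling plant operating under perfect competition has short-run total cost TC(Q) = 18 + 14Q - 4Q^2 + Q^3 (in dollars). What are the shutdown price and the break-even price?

AVC = 14 - 4Q + Q^2; minimized at Q = 2, giving min AVC = $10. That is the shutdown price.
ATC = 18/Q + 14 - 4Q + Q^2. Setting dATC/dQ = −18/Q^2 − 4 + 2Q = 0 gives Q = 3 (since 2·3^3 − 4·3^2 = 18).
min ATC = 18/3 + 14 − 4·3 + 3^2 = $17. That is the break-even price.
For $10 ≤ P < $17 the firm produces at a loss; below $10 it shuts down.

Shutdown price = $10; break-even price = $17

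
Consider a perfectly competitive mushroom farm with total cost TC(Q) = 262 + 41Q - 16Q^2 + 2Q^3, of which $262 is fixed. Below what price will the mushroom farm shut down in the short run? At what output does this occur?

Short-run supply begins at min AVC. From VC = 41Q - 16Q^2 + 2Q^3, AVC = 41 - 16Q + 2Q^2.
At the minimum of AVC, MC = AVC. MC = 41 - 32Q + 6Q^2; setting MC = AVC gives 4Q^2 - 16Q = 0, so Q = 4. min AVC = 9.
For P < $9 the firm produces nothing.

$9 per unit, at Q = 4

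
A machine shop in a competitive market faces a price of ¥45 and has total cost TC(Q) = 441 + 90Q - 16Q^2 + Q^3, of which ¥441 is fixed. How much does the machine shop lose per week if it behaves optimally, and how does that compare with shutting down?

Profit = -¥279 at Q = 9

AVC = 90 - 16Q + Q^2; min AVC = ¥26 at Q = 8. Since P = ¥45 ≥ min AVC, the firm produces.
With MC = 90 - 32Q + 3Q^2, P = MC on the upward-sloping part at Q* = 9.
TR = 45·9 = 405. TC = 441 + 243 = 684. Profit = 405 − 684 = -¥279.
Shutting down would mean losing the fixed cost of ¥441, so operating at a loss of ¥279 is better by ¥162.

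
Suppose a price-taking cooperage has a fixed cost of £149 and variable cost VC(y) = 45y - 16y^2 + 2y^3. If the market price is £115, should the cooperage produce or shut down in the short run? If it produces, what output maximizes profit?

Strip out fixed cost: VC = 45y - 16y^2 + 2y^3. Then AVC = 45 - 16y + 2y^2 and MC = 45 - 32y + 6y^2.
The AVC parabola has its vertex at y = 16/4 = 4, where AVC = 45 - 16·4 + 2·4^2 = £13.
P = £115 exceeds min AVC = £13, so the firm stays open.
Set P = MC: 115 = 45 - 32y + 6y^2 → -70 - 32y + 6y^2 = 0. The roots are y = -5/3 and y = 7; the profit-maximizing output is on the rising part of MC, so y* = 7.
Check: AVC at y = 7 is £31 ≤ P, so revenue covers variable cost.
Profit = P·y − TC = 115·7 − 366 = £439.

Produce at y = 7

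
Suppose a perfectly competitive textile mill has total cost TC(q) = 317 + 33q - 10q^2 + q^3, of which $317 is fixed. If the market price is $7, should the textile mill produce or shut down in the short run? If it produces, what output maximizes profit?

Shut down

Variable cost is VC = 33q - 10q^2 + q^3, so AVC = VC/q = 33 - 10q + q^2 and MC = dTC/dq = 33 - 20q + 3q^2.
AVC is minimized where dAVC/dq = -10 + 2q = 0, at q = 5; min AVC = 33 - 10·5 + 5^2 = $8.
Since P = $7 < min AVC = $8, price fails to cover variable cost at any output.
Best response: produce nothing and absorb the $317 fixed cost.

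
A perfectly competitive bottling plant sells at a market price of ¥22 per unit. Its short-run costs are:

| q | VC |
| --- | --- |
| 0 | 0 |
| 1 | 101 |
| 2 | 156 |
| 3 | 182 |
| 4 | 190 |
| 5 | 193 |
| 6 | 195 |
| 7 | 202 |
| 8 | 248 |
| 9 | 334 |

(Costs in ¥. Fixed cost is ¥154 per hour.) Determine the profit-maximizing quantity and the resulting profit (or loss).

Profit at each row (π = 22q − TC): q=0: -154; q=1: -233; q=2: -266; q=3: -270; q=4: -256; q=5: -237; q=6: -217; q=7: -202; q=8: -226; q=9: -290.
Profit is highest at q = 0. Equivalently, the lowest AVC in the table is 202/7 ≈ ¥28.86 at q = 7, and P = ¥22 falls below it — price never covers variable cost, so the firm shuts down and loses only its fixed cost.

q = 0 (shut down); profit = -¥154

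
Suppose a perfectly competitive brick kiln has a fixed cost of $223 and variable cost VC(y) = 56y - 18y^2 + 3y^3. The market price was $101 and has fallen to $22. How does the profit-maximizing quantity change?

Output falls from 5 to 0 (the firm shuts down)

MC = 56 - 36y + 9y^2; the shutdown threshold is min AVC = $29 (at y = 3).
At P = $101 ≥ min AVC, set P = MC on the rising branch: y = 5.
At P = $22 < min AVC = $29, price no longer covers variable cost at any output, so the firm shuts down: y = 0.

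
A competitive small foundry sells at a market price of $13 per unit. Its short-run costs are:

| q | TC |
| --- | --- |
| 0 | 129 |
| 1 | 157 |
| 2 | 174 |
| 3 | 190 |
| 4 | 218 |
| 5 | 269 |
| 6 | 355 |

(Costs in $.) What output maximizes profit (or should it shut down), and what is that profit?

Profit at each row (π = 13q − TC): q=0: -129; q=1: -144; q=2: -148; q=3: -151; q=4: -166; q=5: -204; q=6: -277.
Profit is highest at q = 0. Equivalently, the lowest AVC in the table is 61/3 ≈ $20.33 at q = 3, and P = $13 falls below it — price never covers variable cost, so the firm shuts down and loses only its fixed cost.

q = 0 (shut down); profit = -$129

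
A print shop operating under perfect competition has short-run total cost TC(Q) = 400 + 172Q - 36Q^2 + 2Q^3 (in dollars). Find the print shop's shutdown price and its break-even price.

AVC = 172 - 36Q + 2Q^2; minimized at Q = 9, giving min AVC = $10. That is the shutdown price.
ATC = 400/Q + 172 - 36Q + 2Q^2. Setting dATC/dQ = −400/Q^2 − 36 + 4Q = 0 gives Q = 10 (since 4·10^3 − 36·10^2 = 400).
min ATC = 400/10 + 172 − 36·10 + 2·10^2 = $52. That is the break-even price.
Between these two prices the firm operates at a loss; above $52 it earns a profit.

Shutdown price = $10; break-even price = $52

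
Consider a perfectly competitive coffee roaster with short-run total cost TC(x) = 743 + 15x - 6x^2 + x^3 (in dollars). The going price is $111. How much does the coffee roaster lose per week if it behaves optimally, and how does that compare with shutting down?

AVC = 15 - 6x + x^2; min AVC = $6 at x = 3. Since P = $111 ≥ min AVC, the firm produces.
MC = 15 - 12x + 3x^2. Setting P = MC and taking the root on the rising branch gives x* = 8.
TR = 111·8 = 888. TC = 743 + 248 = 991. Profit = 888 − 991 = -$103.
By producing, the firm covers all variable cost plus $640 of fixed cost; shutting down would lose the full $743.

Profit = -$103 at x = 8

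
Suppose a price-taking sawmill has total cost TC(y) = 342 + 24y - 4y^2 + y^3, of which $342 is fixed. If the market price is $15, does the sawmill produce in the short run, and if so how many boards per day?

Shut down

From TC, MC = TC'(y) = 24 - 8y + 3y^2 and AVC = VC/y = 24 - 4y + y^2.
AVC hits its minimum where MC = AVC, at y = 2, giving min AVC = 24 - 4·2 + 2^2 = $20.
P = $15 lies below min AVC = $20; no output level covers variable cost.
Shutting down limits the loss to fixed cost, $342.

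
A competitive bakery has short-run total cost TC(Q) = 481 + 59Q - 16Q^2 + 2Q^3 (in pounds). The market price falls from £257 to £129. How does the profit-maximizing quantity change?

Output falls from 9 to 7

MC = 59 - 32Q + 6Q^2; the shutdown threshold is min AVC = £27 (at Q = 4).
With P = £257 above the shutdown price, P = MC gives Q = 9.
At P = £129 ≥ min AVC, set P = MC: Q = 7. The firm stays open but cuts output.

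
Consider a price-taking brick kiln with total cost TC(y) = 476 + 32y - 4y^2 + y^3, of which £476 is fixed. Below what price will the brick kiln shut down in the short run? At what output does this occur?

£28 per unit, at y = 2

The shutdown price is the minimum of AVC. VC = 32y - 4y^2 + y^3, so AVC = 32 - 4y + y^2.
At the minimum of AVC, MC = AVC. MC = 32 - 8y + 3y^2; setting MC = AVC gives 2y^2 - 4y = 0, so y = 2. min AVC = 28.
For P < £28 the firm produces nothing.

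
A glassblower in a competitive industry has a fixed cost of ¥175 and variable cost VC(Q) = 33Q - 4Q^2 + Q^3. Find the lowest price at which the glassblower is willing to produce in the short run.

¥29 per unit

Short-run supply begins at min AVC. From VC = 33Q - 4Q^2 + Q^3, AVC = 33 - 4Q + Q^2.
At the minimum of AVC, MC = AVC. MC = 33 - 8Q + 3Q^2; setting MC = AVC gives 2Q^2 - 4Q = 0, so Q = 2. min AVC = 29.
For P < ¥29 the firm produces nothing.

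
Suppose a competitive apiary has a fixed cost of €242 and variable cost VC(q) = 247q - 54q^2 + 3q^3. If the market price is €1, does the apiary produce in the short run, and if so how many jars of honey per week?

From TC, MC = TC'(q) = 247 - 108q + 9q^2 and AVC = VC/q = 247 - 54q + 3q^2.
The AVC parabola has its vertex at q = 54/6 = 9, where AVC = 247 - 54·9 + 3·9^2 = €4.
P = €1 lies below min AVC = €4; no output level covers variable cost.
Shutting down limits the loss to fixed cost, €242.

Shut down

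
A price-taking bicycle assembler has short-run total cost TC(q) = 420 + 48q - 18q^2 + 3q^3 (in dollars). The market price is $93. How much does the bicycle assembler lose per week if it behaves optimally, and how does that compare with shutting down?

AVC = 48 - 18q + 3q^2; min AVC = $21 at q = 3. Since P = $93 ≥ min AVC, the firm produces.
MC = 48 - 36q + 9q^2. Setting P = MC and taking the root on the rising branch gives q* = 5.
TR = 93·5 = 465. TC = 420 + 165 = 585. Profit = 465 − 585 = -$120.
By producing, the firm covers all variable cost plus $300 of fixed cost; shutting down would lose the full $420.

Profit = -$120 at q = 5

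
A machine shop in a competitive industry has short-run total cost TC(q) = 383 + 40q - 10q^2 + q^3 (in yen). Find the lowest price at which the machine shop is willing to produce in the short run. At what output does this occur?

Short-run supply begins at min AVC. From VC = 40q - 10q^2 + q^3, AVC = 40 - 10q + q^2.
dAVC/dq = -10 + 2q = 0 gives q = 5. min AVC = 40 - 10·5 + 5^2 = 15.
So the shutdown price is ¥15.

¥15 per unit, at q = 5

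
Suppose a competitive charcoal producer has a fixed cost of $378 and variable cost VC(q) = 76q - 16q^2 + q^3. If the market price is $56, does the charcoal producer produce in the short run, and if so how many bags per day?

Produce at q = 10

Strip out fixed cost: VC = 76q - 16q^2 + q^3. Then AVC = 76 - 16q + q^2 and MC = 76 - 32q + 3q^2.
The AVC parabola has its vertex at q = 16/2 = 8, where AVC = 76 - 16·8 + 8^2 = $12.
P = $56 exceeds min AVC = $12, so the firm stays open.
P = MC gives 20 - 32q + 3q^2 = 0, with roots 2/3 and 10. Take the larger (rising MC): q* = 10.
Check: AVC at q = 10 is $16 ≤ P, so revenue covers variable cost.
Profit = P·q − TC = 56·10 − 538 = $22.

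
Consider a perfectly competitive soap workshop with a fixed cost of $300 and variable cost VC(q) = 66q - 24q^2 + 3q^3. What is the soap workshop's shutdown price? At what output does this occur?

The firm shuts down when price falls below the minimum of average variable cost. AVC = VC/q = 66 - 24q + 3q^2.
dAVC/dq = -24 + 6q = 0 gives q = 4. min AVC = 66 - 24·4 + 3·4^2 = 18.
For P < $18 the firm produces nothing.

$18 per unit, at q = 4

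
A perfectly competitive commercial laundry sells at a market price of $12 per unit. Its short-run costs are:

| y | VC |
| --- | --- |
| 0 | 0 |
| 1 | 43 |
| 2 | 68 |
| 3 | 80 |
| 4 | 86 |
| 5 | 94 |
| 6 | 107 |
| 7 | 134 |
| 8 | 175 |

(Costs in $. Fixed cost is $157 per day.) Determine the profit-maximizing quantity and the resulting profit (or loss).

Profit at each row (π = 12y − TC): y=0: -157; y=1: -188; y=2: -201; y=3: -201; y=4: -195; y=5: -191; y=6: -192; y=7: -207; y=8: -236.
Profit is highest at y = 0. Equivalently, the lowest AVC in the table is 107/6 ≈ $17.83 at y = 6, and P = $12 falls below it — price never covers variable cost, so the firm shuts down and loses only its fixed cost.

y = 0 (shut down); profit = -$157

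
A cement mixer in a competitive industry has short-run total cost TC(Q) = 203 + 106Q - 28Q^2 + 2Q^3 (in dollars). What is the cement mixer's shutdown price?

The firm shuts down when price falls below the minimum of average variable cost. AVC = VC/Q = 106 - 28Q + 2Q^2.
dAVC/dQ = -28 + 4Q = 0 gives Q = 7. min AVC = 106 - 28·7 + 2·7^2 = 8.
For P < $8 the firm produces nothing.

$8 per unit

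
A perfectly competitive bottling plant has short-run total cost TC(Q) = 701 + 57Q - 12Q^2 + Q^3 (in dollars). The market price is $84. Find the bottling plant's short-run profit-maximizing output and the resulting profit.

AVC = 57 - 12Q + Q^2 has its minimum $21 at Q = 6; price $84 clears that bar, so the firm operates.
MC = 57 - 24Q + 3Q^2. Setting P = MC and taking the root on the rising branch gives Q* = 9.
TR = 84·9 = 756. TC = 701 + 270 = 971. Profit = 756 − 971 = -$215.
That loss of $215 beats the $701 the firm would lose by shutting down; producing recovers $486 of fixed cost.

Profit = -$215 at Q = 9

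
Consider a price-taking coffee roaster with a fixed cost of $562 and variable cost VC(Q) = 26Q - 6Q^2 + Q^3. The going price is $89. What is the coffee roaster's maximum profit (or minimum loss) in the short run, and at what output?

AVC = 26 - 6Q + Q^2; min AVC = $17 at Q = 3. Since P = $89 ≥ min AVC, the firm produces.
With MC = 26 - 12Q + 3Q^2, P = MC on the upward-sloping part at Q* = 7.
TR = 89·7 = 623. TC = 562 + 231 = 793. Profit = 623 − 793 = -$170.
Shutting down would mean losing the fixed cost of $562, so operating at a loss of $170 is better by $392.

Profit = -$170 at Q = 7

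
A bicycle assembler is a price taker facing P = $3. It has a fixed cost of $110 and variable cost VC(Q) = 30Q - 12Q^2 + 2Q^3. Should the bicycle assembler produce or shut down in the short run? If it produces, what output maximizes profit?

From TC, MC = TC'(Q) = 30 - 24Q + 6Q^2 and AVC = VC/Q = 30 - 12Q + 2Q^2.
AVC hits its minimum where MC = AVC, at Q = 3, giving min AVC = 30 - 12·3 + 2·3^2 = $12.
P = $3 lies below min AVC = $12; no output level covers variable cost.
Best response: produce nothing and absorb the $110 fixed cost.

Shut down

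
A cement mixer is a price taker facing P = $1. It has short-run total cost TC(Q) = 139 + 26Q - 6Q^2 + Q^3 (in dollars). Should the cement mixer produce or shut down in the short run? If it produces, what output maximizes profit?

Strip out fixed cost: VC = 26Q - 6Q^2 + Q^3. Then AVC = 26 - 6Q + Q^2 and MC = 26 - 12Q + 3Q^2.
AVC is minimized where dAVC/dQ = -6 + 2Q = 0, at Q = 3; min AVC = 26 - 6·3 + 3^2 = $17.
With P < min AVC ($1 < $17), every unit sold adds to the loss.
The firm minimizes its loss by shutting down and losing only its fixed cost of $139.

Shut down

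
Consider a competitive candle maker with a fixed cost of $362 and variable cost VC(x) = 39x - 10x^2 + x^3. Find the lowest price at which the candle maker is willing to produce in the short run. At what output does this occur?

The shutdown price is the minimum of AVC. VC = 39x - 10x^2 + x^3, so AVC = 39 - 10x + x^2.
dAVC/dx = -10 + 2x = 0 gives x = 5. min AVC = 39 - 10·5 + 5^2 = 14.
So the shutdown price is $14.

$14 per unit, at x = 5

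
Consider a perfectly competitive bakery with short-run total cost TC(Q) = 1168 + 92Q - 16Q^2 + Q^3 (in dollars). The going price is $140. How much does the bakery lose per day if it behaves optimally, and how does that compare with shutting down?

Profit = -$16 at Q = 12

AVC = 92 - 16Q + Q^2; min AVC = $28 at Q = 8. Since P = $140 ≥ min AVC, the firm produces.
MC = 92 - 32Q + 3Q^2. Setting P = MC and taking the root on the rising branch gives Q* = 12.
TR = 140·12 = 1680. TC = 1168 + 528 = 1696. Profit = 1680 − 1696 = -$16.
That loss of $16 beats the $1168 the firm would lose by shutting down; producing recovers $1152 of fixed cost.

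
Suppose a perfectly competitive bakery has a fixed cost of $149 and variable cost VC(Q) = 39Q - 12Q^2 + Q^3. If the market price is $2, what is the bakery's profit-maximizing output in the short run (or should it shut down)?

Strip out fixed cost: VC = 39Q - 12Q^2 + Q^3. Then AVC = 39 - 12Q + Q^2 and MC = 39 - 24Q + 3Q^2.
AVC hits its minimum where MC = AVC, at Q = 6, giving min AVC = 39 - 12·6 + 6^2 = $3.
With P < min AVC ($2 < $3), every unit sold adds to the loss.
Shutting down limits the loss to fixed cost, $149.

Shut down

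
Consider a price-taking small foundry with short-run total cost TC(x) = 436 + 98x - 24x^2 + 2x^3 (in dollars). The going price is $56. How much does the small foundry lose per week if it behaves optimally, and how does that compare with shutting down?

Profit = -$240 at x = 7

AVC = 98 - 24x + 2x^2; min AVC = $26 at x = 6. Since P = $56 ≥ min AVC, the firm produces.
MC = 98 - 48x + 6x^2. Setting P = MC and taking the root on the rising branch gives x* = 7.
TR = 56·7 = 392. TC = 436 + 196 = 632. Profit = 392 − 632 = -$240.
By producing, the firm covers all variable cost plus $196 of fixed cost; shutting down would lose the full $436.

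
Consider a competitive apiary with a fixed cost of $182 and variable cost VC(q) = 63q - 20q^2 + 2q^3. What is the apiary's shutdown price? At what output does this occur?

$13 per unit, at q = 5

Short-run supply begins at min AVC. From VC = 63q - 20q^2 + 2q^3, AVC = 63 - 20q + 2q^2.
At the minimum of AVC, MC = AVC. MC = 63 - 40q + 6q^2; setting MC = AVC gives 4q^2 - 20q = 0, so q = 5. min AVC = 13.
The firm shuts down for any P below $13.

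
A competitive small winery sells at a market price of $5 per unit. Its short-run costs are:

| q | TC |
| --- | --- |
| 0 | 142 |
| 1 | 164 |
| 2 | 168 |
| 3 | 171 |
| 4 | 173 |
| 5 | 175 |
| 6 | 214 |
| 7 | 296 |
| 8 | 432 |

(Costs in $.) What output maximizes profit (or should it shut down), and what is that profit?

q = 0 (shut down); profit = -$142

Profit at each row (π = 5q − TC): q=0: -142; q=1: -159; q=2: -158; q=3: -156; q=4: -153; q=5: -150; q=6: -184; q=7: -261; q=8: -392.
Profit is highest at q = 0. Equivalently, the lowest AVC in the table is 33/5 ≈ $6.60 at q = 5, and P = $5 falls below it — price never covers variable cost, so the firm shuts down and loses only its fixed cost.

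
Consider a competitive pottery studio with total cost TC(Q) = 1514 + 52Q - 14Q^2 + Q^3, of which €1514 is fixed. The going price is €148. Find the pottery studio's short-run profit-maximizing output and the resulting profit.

AVC = 52 - 14Q + Q^2; min AVC = €3 at Q = 7. Since P = €148 ≥ min AVC, the firm produces.
MC = 52 - 28Q + 3Q^2. Setting P = MC and taking the root on the rising branch gives Q* = 12.
TR = 148·12 = 1776. TC = 1514 + 336 = 1850. Profit = 1776 − 1850 = -€74.
That loss of €74 beats the €1514 the firm would lose by shutting down; producing recovers €1440 of fixed cost.

Profit = -€74 at Q = 12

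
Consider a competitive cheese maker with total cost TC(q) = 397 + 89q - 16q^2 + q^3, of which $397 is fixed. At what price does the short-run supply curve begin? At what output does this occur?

$25 per unit, at q = 8

The firm shuts down when price falls below the minimum of average variable cost. AVC = VC/q = 89 - 16q + q^2.
dAVC/dq = -16 + 2q = 0 gives q = 8. min AVC = 89 - 16·8 + 8^2 = 25.
For P < $25 the firm produces nothing.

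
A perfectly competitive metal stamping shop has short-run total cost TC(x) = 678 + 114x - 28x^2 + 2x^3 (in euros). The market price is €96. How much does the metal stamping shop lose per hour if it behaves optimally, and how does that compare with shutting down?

Profit = -€30 at x = 9

AVC = 114 - 28x + 2x^2 has its minimum €16 at x = 7; price €96 clears that bar, so the firm operates.
With MC = 114 - 56x + 6x^2, P = MC on the upward-sloping part at x* = 9.
TR = 96·9 = 864. TC = 678 + 216 = 894. Profit = 864 − 894 = -€30.
That loss of €30 beats the €678 the firm would lose by shutting down; producing recovers €648 of fixed cost.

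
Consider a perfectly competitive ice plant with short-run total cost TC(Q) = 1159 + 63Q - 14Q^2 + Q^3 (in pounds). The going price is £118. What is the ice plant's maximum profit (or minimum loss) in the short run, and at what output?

Profit = -£191 at Q = 11

AVC = 63 - 14Q + Q^2; min AVC = £14 at Q = 7. Since P = £118 ≥ min AVC, the firm produces.
With MC = 63 - 28Q + 3Q^2, P = MC on the upward-sloping part at Q* = 11.
TR = 118·11 = 1298. TC = 1159 + 330 = 1489. Profit = 1298 − 1489 = -£191.
By producing, the firm covers all variable cost plus £968 of fixed cost; shutting down would lose the full £1159.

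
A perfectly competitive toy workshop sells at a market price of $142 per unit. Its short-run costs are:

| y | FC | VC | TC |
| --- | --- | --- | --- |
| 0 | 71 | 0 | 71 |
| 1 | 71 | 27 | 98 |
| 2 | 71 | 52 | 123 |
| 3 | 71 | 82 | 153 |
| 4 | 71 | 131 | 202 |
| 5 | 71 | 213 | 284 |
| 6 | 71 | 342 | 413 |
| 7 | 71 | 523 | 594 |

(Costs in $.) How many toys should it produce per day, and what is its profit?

y = 6; profit = $439

Compute π = P·y − TC at each output: y=0: -71; y=1: 44; y=2: 161; y=3: 273; y=4: 366; y=5: 426; y=6: 439; y=7: 400.
Profit is maximized at y = 6. AVC there is 342/6 = $57 ≤ P, so producing beats shutting down (which would give -$71).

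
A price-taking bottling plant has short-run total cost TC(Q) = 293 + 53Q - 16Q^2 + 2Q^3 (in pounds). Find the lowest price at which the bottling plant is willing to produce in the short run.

£21 per unit

Short-run supply begins at min AVC. From VC = 53Q - 16Q^2 + 2Q^3, AVC = 53 - 16Q + 2Q^2.
dAVC/dQ = -16 + 4Q = 0 gives Q = 4. min AVC = 53 - 16·4 + 2·4^2 = 21.
So the shutdown price is £21.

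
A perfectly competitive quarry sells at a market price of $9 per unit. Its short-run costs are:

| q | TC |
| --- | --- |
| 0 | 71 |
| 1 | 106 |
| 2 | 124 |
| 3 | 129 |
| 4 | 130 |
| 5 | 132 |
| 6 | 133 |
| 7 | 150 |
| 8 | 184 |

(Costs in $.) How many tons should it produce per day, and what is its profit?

Compute π = P·q − TC at each output: q=0: -71; q=1: -97; q=2: -106; q=3: -102; q=4: -94; q=5: -87; q=6: -79; q=7: -87; q=8: -112.
Profit is highest at q = 0. Equivalently, the lowest AVC in the table is 62/6 ≈ $10.33 at q = 6, and P = $9 falls below it — price never covers variable cost, so the firm shuts down and loses only its fixed cost.

q = 0 (shut down); profit = -$71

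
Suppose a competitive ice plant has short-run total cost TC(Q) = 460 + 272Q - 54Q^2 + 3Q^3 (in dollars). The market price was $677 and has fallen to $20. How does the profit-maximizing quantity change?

Output falls from 15 to 0 (the firm shuts down)

MC = 272 - 108Q + 9Q^2; the shutdown threshold is min AVC = $29 (at Q = 9).
With P = $677 above the shutdown price, P = MC gives Q = 15.
At P = $20 < min AVC = $29, price no longer covers variable cost at any output, so the firm shuts down: Q = 0.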